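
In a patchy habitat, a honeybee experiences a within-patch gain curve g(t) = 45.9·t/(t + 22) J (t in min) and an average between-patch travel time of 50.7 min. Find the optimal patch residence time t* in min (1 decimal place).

By the marginal value theorem, leave when the instantaneous gain rate g'(t) equals the habitat-wide average g(t)/(T + t).
g'(t) = 45.9·22/(t + 22)². Setting 45.9·22/(t+22)² = 45.9t/[(t+22)(50.7+t)] gives 22(50.7+t) = t(t+22), so t² = 22×50.7 = 1115.
t* = √1115 = 33.4 min.

33.4 min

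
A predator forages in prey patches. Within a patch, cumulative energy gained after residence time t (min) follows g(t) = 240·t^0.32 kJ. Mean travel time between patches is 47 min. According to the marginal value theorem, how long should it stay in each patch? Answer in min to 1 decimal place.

22.1 min

Optimal t* satisfies g'(t*) = g(t*)/(T + t*).
g'(t) = 0.32·240·t^-0.68. Setting 0.32·240·t^-0.68 = 240·t^0.32/(47+t) gives 0.32(47+t) = t, so 0.68·t = 0.32×47.
t* = 0.32×47/0.68 = 22.12 min.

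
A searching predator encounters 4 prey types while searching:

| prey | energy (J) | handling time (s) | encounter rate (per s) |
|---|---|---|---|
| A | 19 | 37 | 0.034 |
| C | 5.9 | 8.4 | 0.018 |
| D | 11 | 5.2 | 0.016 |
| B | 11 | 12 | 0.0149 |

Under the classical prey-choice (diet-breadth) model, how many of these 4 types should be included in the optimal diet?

4

E/h in descending order: D 2.12, B 0.917, C 0.702, A 0.514 J/s. The optimal diet is the largest prefix of this list for which every included type satisfies E_i/h_i > R on the types above it.
Rate on top 1: 0.1625. B: 0.917 > 0.1625 → include.
Rate on top 2: 0.2693. C: 0.702 > 0.2693 → include.
Rate on top 3: 0.3157. A: 0.514 > 0.3157 → include.
Optimal diet: D, B, C, A — 4 of 4 types.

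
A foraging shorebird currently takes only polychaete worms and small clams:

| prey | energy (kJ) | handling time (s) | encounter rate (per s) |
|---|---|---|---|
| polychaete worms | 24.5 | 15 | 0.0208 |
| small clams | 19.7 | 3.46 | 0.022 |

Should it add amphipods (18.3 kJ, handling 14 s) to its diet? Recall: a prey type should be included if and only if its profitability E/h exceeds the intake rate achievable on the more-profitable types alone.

On polychaete worms and small clams alone, R = ΣλE/(1+Σλh) = 0.943/1.388 = 0.6793 kJ/s.
Profitability of amphipods: 18.3/14 = 1.307 kJ/s.
1.307 > 0.6793, so adding amphipods raises the average — include it.

Yes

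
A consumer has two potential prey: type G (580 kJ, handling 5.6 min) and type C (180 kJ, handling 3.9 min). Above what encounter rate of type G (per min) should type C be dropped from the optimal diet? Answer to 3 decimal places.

0.144 per min

At the threshold, the rate on type G alone equals the profitability of type C: λ·580/(1 + λ·5.6) = 180/3.9 = 46.15.
Rearranging, λ(580 − 46.15×5.6) = 46.15, so λ = 46.15/321.5 = 0.1435 per min.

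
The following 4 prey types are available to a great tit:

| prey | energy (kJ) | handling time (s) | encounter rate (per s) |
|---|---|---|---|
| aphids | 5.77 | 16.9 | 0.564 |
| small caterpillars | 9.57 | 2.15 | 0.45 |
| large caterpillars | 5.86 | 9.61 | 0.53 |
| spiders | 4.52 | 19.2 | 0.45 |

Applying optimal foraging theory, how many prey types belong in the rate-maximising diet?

1

Rank by E/h (kJ/s): small caterpillars 4.45, large caterpillars 0.61, aphids 0.341, spiders 0.235. Include each in turn until the next type's E/h falls below the running intake rate.
Rate on top 1: 2.189. large caterpillars: 0.61 < 2.189 → exclude; stop.
Optimal diet: small caterpillars — 1 of 4 types.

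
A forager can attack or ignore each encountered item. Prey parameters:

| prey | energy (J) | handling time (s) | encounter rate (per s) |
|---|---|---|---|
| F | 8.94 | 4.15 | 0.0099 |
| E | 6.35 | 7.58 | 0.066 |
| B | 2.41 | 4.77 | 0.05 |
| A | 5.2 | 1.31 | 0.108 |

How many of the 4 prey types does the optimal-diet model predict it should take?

3

Rank by E/h (J/s): A 3.97, F 2.15, E 0.838, B 0.505. Include each in turn until the next type's E/h falls below the running intake rate.
Rate on top 1: 0.492. F: 2.15 > 0.492 → include.
Rate on top 2: 0.5497. E: 0.838 > 0.5497 → include.
Rate on top 3: 0.6354. B: 0.505 < 0.6354 → exclude; stop.
Optimal diet: A, F, E — 3 of 4 types.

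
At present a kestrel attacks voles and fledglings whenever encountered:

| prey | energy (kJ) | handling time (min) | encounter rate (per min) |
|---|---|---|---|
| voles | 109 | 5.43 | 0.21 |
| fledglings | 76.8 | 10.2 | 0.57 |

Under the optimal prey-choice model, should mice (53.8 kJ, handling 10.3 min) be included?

No

Current rate: (0.21×109 + 0.57×76.8)/(1 + 0.21×5.43 + 0.57×10.2) = 8.381 kJ/min.
mice: E/h = 53.8/10.3 = 5.223 kJ/min.
5.223 < 8.381, so adding mice would lower the average — exclude it.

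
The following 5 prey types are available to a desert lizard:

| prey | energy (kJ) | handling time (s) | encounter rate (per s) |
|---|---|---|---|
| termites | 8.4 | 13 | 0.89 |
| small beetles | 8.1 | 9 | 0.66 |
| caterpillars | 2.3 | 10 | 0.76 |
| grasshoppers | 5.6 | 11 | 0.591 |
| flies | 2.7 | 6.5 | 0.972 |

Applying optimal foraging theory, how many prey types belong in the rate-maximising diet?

E/h in descending order: small beetles 0.9, termites 0.646, grasshoppers 0.509, flies 0.415, caterpillars 0.23 kJ/s. The optimal diet is the largest prefix of this list for which every included type satisfies E_i/h_i > R on the types above it.
Rate on top 1: 0.7703. termites: 0.646 < 0.7703 → exclude; stop.
Optimal diet: small beetles — 1 of 5 types.

1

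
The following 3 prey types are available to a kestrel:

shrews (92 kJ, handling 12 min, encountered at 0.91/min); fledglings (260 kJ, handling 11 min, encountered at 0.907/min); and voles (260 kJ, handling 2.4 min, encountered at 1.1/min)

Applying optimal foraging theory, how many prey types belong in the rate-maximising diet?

1

Rank by E/h (kJ/min): voles 108, fledglings 23.6, shrews 7.67. Include each in turn until the next type's E/h falls below the running intake rate.
Rate on top 1: 78.57. fledglings: 23.6 < 78.57 → exclude; stop.
Optimal diet: voles — 1 of 3 types.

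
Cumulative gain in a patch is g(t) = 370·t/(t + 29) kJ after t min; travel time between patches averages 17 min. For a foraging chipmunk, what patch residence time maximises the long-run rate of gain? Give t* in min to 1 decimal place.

Maximise g(t)/(T+t): set derivative to zero → g'(t)(T+t) = g(t).
g'(t) = 370·29/(t + 29)². Setting 370·29/(t+29)² = 370t/[(t+29)(17+t)] gives 29(17+t) = t(t+29), so t² = 29×17 = 493.
t* = √493 = 22.2 min.

22.2 min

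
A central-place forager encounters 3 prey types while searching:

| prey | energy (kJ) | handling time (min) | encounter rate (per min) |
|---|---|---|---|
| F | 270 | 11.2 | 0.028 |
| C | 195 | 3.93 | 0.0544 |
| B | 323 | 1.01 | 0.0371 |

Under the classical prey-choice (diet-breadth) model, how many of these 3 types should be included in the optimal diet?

Rank by E/h (kJ/min): B 320, C 49.6, F 24.1. Include each in turn until the next type's E/h falls below the running intake rate.
Rate on top 1: 11.55. C: 49.6 > 11.55 → include.
Rate on top 2: 18.05. F: 24.1 > 18.05 → include.
Optimal diet: B, C, F — 3 of 3 types.

3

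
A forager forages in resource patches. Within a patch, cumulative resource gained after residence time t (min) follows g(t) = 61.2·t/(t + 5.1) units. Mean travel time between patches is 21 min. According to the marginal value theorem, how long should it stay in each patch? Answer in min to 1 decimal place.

Maximise g(t)/(T+t): set derivative to zero → g'(t)(T+t) = g(t).
g'(t) = 61.2·5.1/(t + 5.1)². Setting 61.2·5.1/(t+5.1)² = 61.2t/[(t+5.1)(21+t)] gives 5.1(21+t) = t(t+5.1), so t² = 5.1×21 = 107.1.
t* = √107.1 = 10.35 min.

10.3 min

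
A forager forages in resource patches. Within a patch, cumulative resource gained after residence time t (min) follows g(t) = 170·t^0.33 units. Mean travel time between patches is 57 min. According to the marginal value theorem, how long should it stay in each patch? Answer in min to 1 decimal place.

28.1 min

By the marginal value theorem, leave when the instantaneous gain rate g'(t) equals the habitat-wide average g(t)/(T + t).
g'(t) = 0.33·170·t^-0.67. Setting 0.33·170·t^-0.67 = 170·t^0.33/(57+t) gives 0.33(57+t) = t, so 0.67·t = 0.33×57.
t* = 0.33×57/0.67 = 28.07 min.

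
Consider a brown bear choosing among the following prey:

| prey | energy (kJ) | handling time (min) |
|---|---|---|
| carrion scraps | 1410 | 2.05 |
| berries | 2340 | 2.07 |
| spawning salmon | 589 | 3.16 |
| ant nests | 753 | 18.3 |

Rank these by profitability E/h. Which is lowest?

In descending order of E/h:
berries: 2340/2.07 = 1.13e+03 kJ/min
carrion scraps: 1410/2.05 = 688 kJ/min
spawning salmon: 589/3.16 = 186 kJ/min
ant nests: 753/18.3 = 41.1 kJ/min

ant nests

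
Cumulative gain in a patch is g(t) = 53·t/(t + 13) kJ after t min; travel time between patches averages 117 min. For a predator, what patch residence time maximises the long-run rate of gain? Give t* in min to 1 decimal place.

By the marginal value theorem, leave when the instantaneous gain rate g'(t) equals the habitat-wide average g(t)/(T + t).
g'(t) = 53·13/(t + 13)². Setting 53·13/(t+13)² = 53t/[(t+13)(117+t)] gives 13(117+t) = t(t+13), so t² = 13×117 = 1521.
t* = √1521 = 39 min.

39.0 min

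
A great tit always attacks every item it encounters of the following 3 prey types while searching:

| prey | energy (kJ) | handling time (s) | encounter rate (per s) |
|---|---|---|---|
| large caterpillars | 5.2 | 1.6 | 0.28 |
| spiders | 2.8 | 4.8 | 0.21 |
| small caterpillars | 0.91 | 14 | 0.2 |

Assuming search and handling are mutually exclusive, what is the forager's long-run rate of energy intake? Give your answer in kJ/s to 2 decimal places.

R = Σλ_iE_i / (1 + Σλ_ih_i)
Numerator: 0.28×5.2 + 0.21×2.8 + 0.2×0.91 = 2.226
Denominator: 1 + 0.28×1.6 + 0.21×4.8 + 0.2×14 = 5.256
R = 2.226/5.256 = 0.4235 kJ/s

0.42 kJ/s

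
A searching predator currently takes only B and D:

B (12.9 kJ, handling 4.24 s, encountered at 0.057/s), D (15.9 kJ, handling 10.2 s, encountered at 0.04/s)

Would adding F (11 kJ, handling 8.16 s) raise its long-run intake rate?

Yes

On B and D alone, R = ΣλE/(1+Σλh) = 1.371/1.65 = 0.8313 kJ/s.
F: E/h = 11/8.16 = 1.348 kJ/s.
Since 1.348 > R, including F increases the long-run rate.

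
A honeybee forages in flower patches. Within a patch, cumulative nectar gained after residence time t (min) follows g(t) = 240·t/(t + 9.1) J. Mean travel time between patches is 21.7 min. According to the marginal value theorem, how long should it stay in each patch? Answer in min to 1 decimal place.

14.1 min

Optimal t* satisfies g'(t*) = g(t*)/(T + t*).
g'(t) = 240·9.1/(t + 9.1)². Setting 240·9.1/(t+9.1)² = 240t/[(t+9.1)(21.7+t)] gives 9.1(21.7+t) = t(t+9.1), so t² = 9.1×21.7 = 197.5.
t* = √197.5 = 14.05 min.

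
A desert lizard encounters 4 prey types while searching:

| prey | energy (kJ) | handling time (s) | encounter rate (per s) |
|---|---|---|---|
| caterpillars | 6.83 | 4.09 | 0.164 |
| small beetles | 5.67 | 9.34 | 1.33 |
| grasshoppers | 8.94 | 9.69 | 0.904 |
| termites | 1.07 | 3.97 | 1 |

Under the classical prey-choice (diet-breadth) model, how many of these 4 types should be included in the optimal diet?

2

Rank by E/h (kJ/s): caterpillars 1.67, grasshoppers 0.923, small beetles 0.607, termites 0.27. Include each in turn until the next type's E/h falls below the running intake rate.
Rate on top 1: 0.6704. grasshoppers: 0.923 > 0.6704 → include.
Rate on top 2: 0.8822. small beetles: 0.607 < 0.8822 → exclude; stop.
Optimal diet: caterpillars, grasshoppers — 2 of 4 types.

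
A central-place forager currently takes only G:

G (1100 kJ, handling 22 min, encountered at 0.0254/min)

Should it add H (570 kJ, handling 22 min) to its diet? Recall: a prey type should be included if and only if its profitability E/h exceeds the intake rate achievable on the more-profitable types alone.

Yes

On G alone, R = ΣλE/(1+Σλh) = 27.94/1.559 = 17.92 kJ/min.
H: E/h = 570/22 = 25.91 kJ/min.
Since 25.91 > R, including H increases the long-run rate.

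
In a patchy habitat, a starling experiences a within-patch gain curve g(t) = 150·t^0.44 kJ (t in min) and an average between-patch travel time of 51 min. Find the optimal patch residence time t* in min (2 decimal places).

40.07 min

By the marginal value theorem, leave when the instantaneous gain rate g'(t) equals the habitat-wide average g(t)/(T + t).
g'(t) = 0.44·150·t^-0.56. Setting 0.44·150·t^-0.56 = 150·t^0.44/(51+t) gives 0.44(51+t) = t, so 0.56·t = 0.44×51.
t* = 0.44×51/0.56 = 40.07 min.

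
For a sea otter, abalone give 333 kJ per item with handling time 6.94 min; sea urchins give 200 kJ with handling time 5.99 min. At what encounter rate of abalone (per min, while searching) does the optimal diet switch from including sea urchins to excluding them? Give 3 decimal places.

0.330 per min

At the threshold, the rate on abalone alone equals the profitability of sea urchins: λ·333/(1 + λ·6.94) = 200/5.99 = 33.39.
Rearranging, λ(333 − 33.39×6.94) = 33.39, so λ = 33.39/101.3 = 0.3297 per min.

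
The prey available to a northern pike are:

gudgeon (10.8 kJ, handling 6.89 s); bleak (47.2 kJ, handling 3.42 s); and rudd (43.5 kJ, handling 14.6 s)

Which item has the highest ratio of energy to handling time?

bleak

In descending order of E/h:
bleak: 47.2/3.42 = 13.8 kJ/s
rudd: 43.5/14.6 = 2.98 kJ/s
gudgeon: 10.8/6.89 = 1.57 kJ/s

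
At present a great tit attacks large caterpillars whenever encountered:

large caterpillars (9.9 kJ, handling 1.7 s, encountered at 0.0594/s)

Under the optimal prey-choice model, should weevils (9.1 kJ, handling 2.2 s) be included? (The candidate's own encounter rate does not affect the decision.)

Yes

Intake rate on the current diet: R = (0.0594×9.9) / (1 + 0.0594×1.7) = 0.5881/1.101 = 0.5341 kJ/s.
Profitability of weevils: 9.1/2.2 = 4.136 kJ/s.
4.136 > 0.5341, so adding weevils raises the average — include it.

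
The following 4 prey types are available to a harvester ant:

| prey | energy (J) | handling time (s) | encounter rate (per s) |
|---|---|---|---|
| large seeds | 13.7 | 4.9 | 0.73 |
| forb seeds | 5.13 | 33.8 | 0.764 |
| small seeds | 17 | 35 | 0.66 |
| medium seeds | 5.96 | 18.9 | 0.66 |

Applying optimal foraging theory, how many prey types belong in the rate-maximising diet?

E/h in descending order: large seeds 2.8, small seeds 0.486, medium seeds 0.315, forb seeds 0.152 J/s. The optimal diet is the largest prefix of this list for which every included type satisfies E_i/h_i > R on the types above it.
Rate on top 1: 2.185. small seeds: 0.486 < 2.185 → exclude; stop.
Optimal diet: large seeds — 1 of 4 types.

1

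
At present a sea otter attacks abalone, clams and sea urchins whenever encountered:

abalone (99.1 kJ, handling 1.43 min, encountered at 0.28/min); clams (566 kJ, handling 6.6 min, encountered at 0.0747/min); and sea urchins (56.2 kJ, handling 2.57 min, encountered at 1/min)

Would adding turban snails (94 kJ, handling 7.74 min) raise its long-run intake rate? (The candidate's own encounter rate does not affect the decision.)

On abalone, clams and sea urchins alone, R = ΣλE/(1+Σλh) = 126.2/4.463 = 28.28 kJ/min.
Profitability of turban snails: 94/7.74 = 12.14 kJ/min.
Since 12.14 < R, time spent handling turban snails is better spent searching.

No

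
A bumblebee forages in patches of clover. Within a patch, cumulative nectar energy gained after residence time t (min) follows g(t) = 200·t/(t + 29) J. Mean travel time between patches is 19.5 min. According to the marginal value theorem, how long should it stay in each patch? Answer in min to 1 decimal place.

23.8 min

Maximise g(t)/(T+t): set derivative to zero → g'(t)(T+t) = g(t).
g'(t) = 200·29/(t + 29)². Setting 200·29/(t+29)² = 200t/[(t+29)(19.5+t)] gives 29(19.5+t) = t(t+29), so t² = 29×19.5 = 565.5.
t* = √565.5 = 23.78 min.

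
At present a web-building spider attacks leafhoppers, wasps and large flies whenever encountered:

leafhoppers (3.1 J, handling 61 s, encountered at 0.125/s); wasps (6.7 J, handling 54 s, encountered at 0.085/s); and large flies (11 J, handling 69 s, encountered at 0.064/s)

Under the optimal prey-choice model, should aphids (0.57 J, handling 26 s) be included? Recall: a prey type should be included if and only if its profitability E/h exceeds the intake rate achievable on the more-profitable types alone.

On leafhoppers, wasps and large flies alone, R = ΣλE/(1+Σλh) = 1.661/17.63 = 0.09421 J/s.
Profitability of aphids: 0.57/26 = 0.02192 J/s.
0.02192 < 0.09421, so adding aphids would lower the average — exclude it.

No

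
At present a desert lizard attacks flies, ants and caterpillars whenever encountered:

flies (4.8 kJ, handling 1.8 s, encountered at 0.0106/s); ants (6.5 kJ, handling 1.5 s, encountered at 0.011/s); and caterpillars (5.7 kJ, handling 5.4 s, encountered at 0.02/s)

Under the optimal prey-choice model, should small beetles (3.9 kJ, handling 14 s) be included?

Current rate: (0.0106×4.8 + 0.011×6.5 + 0.02×5.7)/(1 + 0.0106×1.8 + 0.011×1.5 + 0.02×5.4) = 0.2067 kJ/s.
small beetles: E/h = 3.9/14 = 0.2786 kJ/s.
Since 0.2786 > R, including small beetles increases the long-run rate.

Yes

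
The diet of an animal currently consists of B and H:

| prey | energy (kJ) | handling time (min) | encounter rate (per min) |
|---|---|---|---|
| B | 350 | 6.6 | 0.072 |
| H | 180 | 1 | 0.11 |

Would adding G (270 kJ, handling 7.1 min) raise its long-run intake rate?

Yes

Current rate: (0.072×350 + 0.11×180)/(1 + 0.072×6.6 + 0.11×1) = 28.39 kJ/min.
G: E/h = 270/7.1 = 38.03 kJ/min.
38.03 > 28.39, so adding G raises the average — include it.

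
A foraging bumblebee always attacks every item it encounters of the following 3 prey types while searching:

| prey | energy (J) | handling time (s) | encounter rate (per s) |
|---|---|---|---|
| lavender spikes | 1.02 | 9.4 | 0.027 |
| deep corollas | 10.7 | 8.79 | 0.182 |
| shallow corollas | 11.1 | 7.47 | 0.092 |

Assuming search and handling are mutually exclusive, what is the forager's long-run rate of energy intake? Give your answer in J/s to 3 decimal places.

R = Σλ_iE_i / (1 + Σλ_ih_i)
Numerator: 0.027×1.02 + 0.182×10.7 + 0.092×11.1 = 2.996
Denominator: 1 + 0.027×9.4 + 0.182×8.79 + 0.092×7.47 = 3.541
R = 2.996/3.541 = 0.8462 J/s

0.846 J/s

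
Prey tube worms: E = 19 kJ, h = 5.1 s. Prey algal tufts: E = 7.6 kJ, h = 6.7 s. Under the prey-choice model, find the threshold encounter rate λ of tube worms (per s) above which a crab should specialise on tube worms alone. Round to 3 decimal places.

The zero-one rule: include algal tufts iff E₂/h₂ > λE₁/(1+λh₁). Equality gives the switch point.
λE₁h₂ = E₂ + λE₂h₁ ⇒ λ = E₂/(E₁h₂ − E₂h₁) = 7.6/(127.3 − 38.76) = 0.08584 per s.

0.086 per s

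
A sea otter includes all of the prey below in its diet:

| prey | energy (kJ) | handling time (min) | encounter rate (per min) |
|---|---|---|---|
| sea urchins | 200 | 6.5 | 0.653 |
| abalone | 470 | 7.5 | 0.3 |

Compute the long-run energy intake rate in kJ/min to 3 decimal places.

36.240 kJ/min

R = (0.653×200 + 0.3×470) / (1 + 0.653×6.5 + 0.3×7.5) = 271.6/7.495 = 36.24 kJ/min.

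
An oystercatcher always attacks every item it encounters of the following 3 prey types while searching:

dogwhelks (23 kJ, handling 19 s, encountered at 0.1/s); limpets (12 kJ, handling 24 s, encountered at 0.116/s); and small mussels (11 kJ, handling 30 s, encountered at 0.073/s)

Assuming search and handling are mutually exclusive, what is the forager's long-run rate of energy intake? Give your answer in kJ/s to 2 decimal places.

R = Σλ_iE_i / (1 + Σλ_ih_i)
Numerator: 0.1×23 + 0.116×12 + 0.073×11 = 4.495
Denominator: 1 + 0.1×19 + 0.116×24 + 0.073×30 = 7.874
R = 4.495/7.874 = 0.5709 kJ/s

0.57 kJ/s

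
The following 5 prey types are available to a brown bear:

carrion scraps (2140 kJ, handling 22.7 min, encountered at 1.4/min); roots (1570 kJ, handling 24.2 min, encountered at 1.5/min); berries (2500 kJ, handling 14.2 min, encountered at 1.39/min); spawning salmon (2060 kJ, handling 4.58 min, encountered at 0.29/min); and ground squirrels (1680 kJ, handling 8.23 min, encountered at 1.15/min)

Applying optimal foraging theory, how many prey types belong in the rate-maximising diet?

Profitabilities (E/h, kJ/min): spawning salmon 450, ground squirrels 204, berries 176, carrion scraps 94.3, roots 64.9. Add prey in this order while the next type's profitability exceeds the intake rate on those already taken.
Rate on top 1: 256.6. ground squirrels: 204 < 256.6 → exclude; stop.
Optimal diet: spawning salmon — 1 of 5 types.

1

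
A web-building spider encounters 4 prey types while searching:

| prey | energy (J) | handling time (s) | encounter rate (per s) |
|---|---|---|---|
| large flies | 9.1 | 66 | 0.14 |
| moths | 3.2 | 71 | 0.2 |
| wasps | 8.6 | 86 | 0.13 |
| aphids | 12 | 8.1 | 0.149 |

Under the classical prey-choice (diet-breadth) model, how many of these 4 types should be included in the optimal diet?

Profitabilities (E/h, J/s): aphids 1.48, large flies 0.138, wasps 0.1, moths 0.0451. Add prey in this order while the next type's profitability exceeds the intake rate on those already taken.
Rate on top 1: 0.8102. large flies: 0.138 < 0.8102 → exclude; stop.
Optimal diet: aphids — 1 of 4 types.

1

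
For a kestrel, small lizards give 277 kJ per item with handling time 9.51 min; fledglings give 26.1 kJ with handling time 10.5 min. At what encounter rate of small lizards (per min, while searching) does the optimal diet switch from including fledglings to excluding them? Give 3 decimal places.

0.010 per min

The zero-one rule: include fledglings iff E₂/h₂ > λE₁/(1+λh₁). Equality gives the switch point.
λE₁h₂ = E₂ + λE₂h₁ ⇒ λ = E₂/(E₁h₂ − E₂h₁) = 26.1/(2908 − 248.2) = 0.009811 per min.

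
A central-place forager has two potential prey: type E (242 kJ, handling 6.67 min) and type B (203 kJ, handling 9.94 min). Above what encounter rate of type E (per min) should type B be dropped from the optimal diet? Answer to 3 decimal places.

0.193 per min

Drop type B once their profitability E₂/h₂ falls below the rate achievable on type E alone: E₂/h₂ = λE₁/(1 + λh₁).
Solve for λ: λE₁h₂ = E₂(1 + λh₁) → λ(E₁h₂ − E₂h₁) = E₂ → λ = E₂/(E₁h₂ − E₂h₁).
λ = 203/(242×9.94 − 203×6.67) = 203/1051 = 0.1931 per min.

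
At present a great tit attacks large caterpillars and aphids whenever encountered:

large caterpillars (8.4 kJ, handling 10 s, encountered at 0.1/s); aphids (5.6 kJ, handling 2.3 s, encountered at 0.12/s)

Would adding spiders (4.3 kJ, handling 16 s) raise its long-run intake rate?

No

Intake rate on the current diet: R = (0.1×8.4 + 0.12×5.6) / (1 + 0.1×10 + 0.12×2.3) = 1.512/2.276 = 0.6643 kJ/s.
Profitability of spiders: 4.3/16 = 0.2687 kJ/s.
0.2687 < 0.6643, so adding spiders would lower the average — exclude it.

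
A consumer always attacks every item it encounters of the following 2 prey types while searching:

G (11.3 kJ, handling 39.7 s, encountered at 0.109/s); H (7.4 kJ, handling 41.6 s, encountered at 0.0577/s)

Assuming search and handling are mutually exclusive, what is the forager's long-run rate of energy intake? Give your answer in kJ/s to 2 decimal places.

0.21 kJ/s

Energy encountered per unit search time: 0.109×11.3 + 0.0577×7.4 = 1.659 kJ/s.
Handling time per unit search time: 0.109×39.7 + 0.0577×41.6 = 6.728.
Rate = 1.659/(1 + 6.728) = 0.2146 kJ/s.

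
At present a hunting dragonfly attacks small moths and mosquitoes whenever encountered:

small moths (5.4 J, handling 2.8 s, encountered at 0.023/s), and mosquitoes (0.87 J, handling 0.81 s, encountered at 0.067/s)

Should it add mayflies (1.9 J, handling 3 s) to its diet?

Intake rate on the current diet: R = (0.023×5.4 + 0.067×0.87) / (1 + 0.023×2.8 + 0.067×0.81) = 0.1825/1.119 = 0.1631 J/s.
mayflies: E/h = 1.9/3 = 0.6333 J/s.
Since 0.6333 > R, including mayflies increases the long-run rate.

Yes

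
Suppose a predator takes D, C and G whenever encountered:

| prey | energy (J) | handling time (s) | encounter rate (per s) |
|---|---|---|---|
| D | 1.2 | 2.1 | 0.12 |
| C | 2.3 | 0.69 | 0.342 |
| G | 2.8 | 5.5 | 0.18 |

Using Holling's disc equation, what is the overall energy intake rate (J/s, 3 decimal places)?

R = Σλ_iE_i / (1 + Σλ_ih_i)
Numerator: 0.12×1.2 + 0.342×2.3 + 0.18×2.8 = 1.435
Denominator: 1 + 0.12×2.1 + 0.342×0.69 + 0.18×5.5 = 2.478
R = 1.435/2.478 = 0.5789 J/s

0.579 J/s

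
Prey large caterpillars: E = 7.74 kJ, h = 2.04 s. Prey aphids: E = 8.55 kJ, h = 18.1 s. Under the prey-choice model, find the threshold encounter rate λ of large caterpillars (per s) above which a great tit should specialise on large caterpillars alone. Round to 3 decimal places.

0.070 per s

At the threshold, the rate on large caterpillars alone equals the profitability of aphids: λ·7.74/(1 + λ·2.04) = 8.55/18.1 = 0.4724.
Rearranging, λ(7.74 − 0.4724×2.04) = 0.4724, so λ = 0.4724/6.776 = 0.06971 per s.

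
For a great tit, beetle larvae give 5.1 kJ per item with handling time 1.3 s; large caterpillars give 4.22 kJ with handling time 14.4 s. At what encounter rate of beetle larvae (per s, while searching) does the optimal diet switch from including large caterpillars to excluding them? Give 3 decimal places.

0.062 per s

The zero-one rule: include large caterpillars iff E₂/h₂ > λE₁/(1+λh₁). Equality gives the switch point.
λE₁h₂ = E₂ + λE₂h₁ ⇒ λ = E₂/(E₁h₂ − E₂h₁) = 4.22/(73.44 − 5.486) = 0.0621 per s.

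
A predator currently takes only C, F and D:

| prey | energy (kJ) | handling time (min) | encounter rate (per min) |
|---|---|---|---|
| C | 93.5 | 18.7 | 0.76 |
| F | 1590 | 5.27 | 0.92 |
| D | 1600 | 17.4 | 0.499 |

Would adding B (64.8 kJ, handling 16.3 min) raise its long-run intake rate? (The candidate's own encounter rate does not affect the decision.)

No

On C, F and D alone, R = ΣλE/(1+Σλh) = 2332/28.74 = 81.14 kJ/min.
Profitability of B: 64.8/16.3 = 3.975 kJ/min.
3.975 < 81.14, so adding B would lower the average — exclude it.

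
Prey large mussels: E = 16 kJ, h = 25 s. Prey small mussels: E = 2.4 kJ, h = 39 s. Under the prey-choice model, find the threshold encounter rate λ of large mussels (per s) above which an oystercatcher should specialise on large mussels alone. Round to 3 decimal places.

0.004 per s

At the threshold, the rate on large mussels alone equals the profitability of small mussels: λ·16/(1 + λ·25) = 2.4/39 = 0.06154.
Rearranging, λ(16 − 0.06154×25) = 0.06154, so λ = 0.06154/14.46 = 0.004255 per s.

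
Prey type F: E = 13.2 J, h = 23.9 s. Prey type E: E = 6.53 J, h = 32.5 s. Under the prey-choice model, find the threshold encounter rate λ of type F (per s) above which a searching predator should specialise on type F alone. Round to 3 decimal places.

0.024 per s

At the threshold, the rate on type F alone equals the profitability of type E: λ·13.2/(1 + λ·23.9) = 6.53/32.5 = 0.2009.
Rearranging, λ(13.2 − 0.2009×23.9) = 0.2009, so λ = 0.2009/8.398 = 0.02393 per s.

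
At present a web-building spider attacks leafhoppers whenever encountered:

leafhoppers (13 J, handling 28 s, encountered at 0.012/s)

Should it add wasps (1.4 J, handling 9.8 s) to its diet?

Yes

Intake rate on the current diet: R = (0.012×13) / (1 + 0.012×28) = 0.156/1.336 = 0.1168 J/s.
Profitability of wasps: 1.4/9.8 = 0.1429 J/s.
Since 0.1429 > R, including wasps increases the long-run rate.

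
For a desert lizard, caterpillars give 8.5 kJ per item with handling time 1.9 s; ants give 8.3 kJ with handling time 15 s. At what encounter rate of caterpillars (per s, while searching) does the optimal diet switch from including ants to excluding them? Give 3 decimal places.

0.074 per s

The zero-one rule: include ants iff E₂/h₂ > λE₁/(1+λh₁). Equality gives the switch point.
λE₁h₂ = E₂ + λE₂h₁ ⇒ λ = E₂/(E₁h₂ − E₂h₁) = 8.3/(127.5 − 15.77) = 0.07429 per s.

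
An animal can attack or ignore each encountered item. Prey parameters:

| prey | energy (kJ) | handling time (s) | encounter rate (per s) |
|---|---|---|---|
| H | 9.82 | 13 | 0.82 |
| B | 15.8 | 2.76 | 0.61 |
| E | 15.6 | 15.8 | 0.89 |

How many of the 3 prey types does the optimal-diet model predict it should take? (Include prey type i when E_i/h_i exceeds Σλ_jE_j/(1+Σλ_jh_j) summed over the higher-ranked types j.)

1

E/h in descending order: B 5.72, E 0.987, H 0.755 kJ/s. The optimal diet is the largest prefix of this list for which every included type satisfies E_i/h_i > R on the types above it.
Rate on top 1: 3.591. E: 0.987 < 3.591 → exclude; stop.
Optimal diet: B — 1 of 3 types.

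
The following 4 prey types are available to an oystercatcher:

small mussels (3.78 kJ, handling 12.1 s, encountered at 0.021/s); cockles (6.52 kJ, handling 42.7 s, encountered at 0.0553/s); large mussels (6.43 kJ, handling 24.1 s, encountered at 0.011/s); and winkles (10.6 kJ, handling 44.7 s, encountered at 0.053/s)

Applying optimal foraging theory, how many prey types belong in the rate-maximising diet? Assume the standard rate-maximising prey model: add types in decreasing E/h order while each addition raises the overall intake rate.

3

Rank by E/h (kJ/s): small mussels 0.312, large mussels 0.267, winkles 0.237, cockles 0.153. Include each in turn until the next type's E/h falls below the running intake rate.
Rate on top 1: 0.0633. large mussels: 0.267 > 0.0633 → include.
Rate on top 2: 0.09881. winkles: 0.237 > 0.09881 → include.
Rate on top 3: 0.1831. cockles: 0.153 < 0.1831 → exclude; stop.
Optimal diet: small mussels, large mussels, winkles — 3 of 4 types.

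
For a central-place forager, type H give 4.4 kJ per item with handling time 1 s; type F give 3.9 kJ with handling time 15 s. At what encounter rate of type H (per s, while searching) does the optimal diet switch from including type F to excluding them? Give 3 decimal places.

At the threshold, the rate on type H alone equals the profitability of type F: λ·4.4/(1 + λ·1) = 3.9/15 = 0.26.
Rearranging, λ(4.4 − 0.26×1) = 0.26, so λ = 0.26/4.14 = 0.0628 per s.

0.063 per s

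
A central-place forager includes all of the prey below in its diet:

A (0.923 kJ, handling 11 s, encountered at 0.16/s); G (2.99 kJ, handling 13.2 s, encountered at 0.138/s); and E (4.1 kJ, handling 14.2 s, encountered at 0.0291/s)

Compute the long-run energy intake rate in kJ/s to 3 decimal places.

0.136 kJ/s

R = Σλ_iE_i / (1 + Σλ_ih_i)
Numerator: 0.16×0.923 + 0.138×2.99 + 0.0291×4.1 = 0.6796
Denominator: 1 + 0.16×11 + 0.138×13.2 + 0.0291×14.2 = 4.995
R = 0.6796/4.995 = 0.1361 kJ/s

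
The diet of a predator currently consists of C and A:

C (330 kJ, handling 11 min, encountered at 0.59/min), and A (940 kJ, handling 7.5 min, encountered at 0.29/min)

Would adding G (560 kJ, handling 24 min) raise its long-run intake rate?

No

Current rate: (0.59×330 + 0.29×940)/(1 + 0.59×11 + 0.29×7.5) = 48.35 kJ/min.
G: E/h = 560/24 = 23.33 kJ/min.
Since 23.33 < R, time spent handling G is better spent searching.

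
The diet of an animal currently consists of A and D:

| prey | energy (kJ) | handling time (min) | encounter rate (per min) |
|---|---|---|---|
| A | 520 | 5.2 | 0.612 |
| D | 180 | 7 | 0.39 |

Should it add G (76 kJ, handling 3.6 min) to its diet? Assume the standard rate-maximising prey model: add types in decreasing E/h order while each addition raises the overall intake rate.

On A and D alone, R = ΣλE/(1+Σλh) = 388.4/6.912 = 56.19 kJ/min.
G: E/h = 76/3.6 = 21.11 kJ/min.
21.11 < 56.19, so adding G would lower the average — exclude it.

No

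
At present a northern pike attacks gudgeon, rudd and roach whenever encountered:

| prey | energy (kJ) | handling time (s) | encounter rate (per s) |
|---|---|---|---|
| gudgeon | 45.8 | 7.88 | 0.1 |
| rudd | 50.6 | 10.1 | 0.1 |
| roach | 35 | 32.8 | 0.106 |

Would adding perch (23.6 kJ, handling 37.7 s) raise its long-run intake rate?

No

On gudgeon, rudd and roach alone, R = ΣλE/(1+Σλh) = 13.35/6.275 = 2.128 kJ/s.
Profitability of perch: 23.6/37.7 = 0.626 kJ/s.
0.626 < 2.128, so adding perch would lower the average — exclude it.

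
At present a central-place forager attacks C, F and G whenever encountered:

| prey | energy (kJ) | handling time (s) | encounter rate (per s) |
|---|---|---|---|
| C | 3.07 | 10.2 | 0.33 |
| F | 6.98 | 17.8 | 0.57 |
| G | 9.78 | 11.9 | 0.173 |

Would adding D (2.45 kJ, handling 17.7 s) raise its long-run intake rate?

On C, F and G alone, R = ΣλE/(1+Σλh) = 6.684/16.57 = 0.4033 kJ/s.
Profitability of D: 2.45/17.7 = 0.1384 kJ/s.
Since 0.1384 < R, time spent handling D is better spent searching.

No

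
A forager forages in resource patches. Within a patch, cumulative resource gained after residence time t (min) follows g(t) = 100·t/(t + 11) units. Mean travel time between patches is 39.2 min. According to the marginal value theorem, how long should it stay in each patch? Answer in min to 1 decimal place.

Optimal t* satisfies g'(t*) = g(t*)/(T + t*).
g'(t) = 100·11/(t + 11)². Setting 100·11/(t+11)² = 100t/[(t+11)(39.2+t)] gives 11(39.2+t) = t(t+11), so t² = 11×39.2 = 431.2.
t* = √431.2 = 20.77 min.

20.8 min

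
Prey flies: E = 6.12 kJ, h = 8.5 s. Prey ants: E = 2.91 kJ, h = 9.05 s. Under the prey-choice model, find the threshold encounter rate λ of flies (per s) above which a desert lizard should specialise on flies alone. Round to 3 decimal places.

The zero-one rule: include ants iff E₂/h₂ > λE₁/(1+λh₁). Equality gives the switch point.
λE₁h₂ = E₂ + λE₂h₁ ⇒ λ = E₂/(E₁h₂ − E₂h₁) = 2.91/(55.39 − 24.73) = 0.09494 per s.

0.095 per s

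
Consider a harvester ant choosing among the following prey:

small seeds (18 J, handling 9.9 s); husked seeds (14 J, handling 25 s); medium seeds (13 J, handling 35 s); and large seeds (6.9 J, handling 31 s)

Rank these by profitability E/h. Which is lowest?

In descending order of E/h:
small seeds: 18/9.9 = 1.82 J/s
husked seeds: 14/25 = 0.56 J/s
medium seeds: 13/35 = 0.371 J/s
large seeds: 6.9/31 = 0.223 J/s

large seeds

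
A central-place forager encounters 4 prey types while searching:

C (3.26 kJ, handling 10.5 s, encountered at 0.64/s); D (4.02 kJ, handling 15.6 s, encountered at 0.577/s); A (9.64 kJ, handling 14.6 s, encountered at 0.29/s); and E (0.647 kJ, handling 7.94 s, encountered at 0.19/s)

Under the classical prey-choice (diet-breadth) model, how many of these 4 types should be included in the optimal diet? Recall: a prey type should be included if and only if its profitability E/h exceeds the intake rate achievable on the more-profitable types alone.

1

E/h in descending order: A 0.66, C 0.31, D 0.258, E 0.0815 kJ/s. The optimal diet is the largest prefix of this list for which every included type satisfies E_i/h_i > R on the types above it.
Rate on top 1: 0.5341. C: 0.31 < 0.5341 → exclude; stop.
Optimal diet: A — 1 of 4 types.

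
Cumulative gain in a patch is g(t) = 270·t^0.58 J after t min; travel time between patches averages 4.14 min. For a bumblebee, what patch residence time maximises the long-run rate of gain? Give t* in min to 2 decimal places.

Maximise g(t)/(T+t): set derivative to zero → g'(t)(T+t) = g(t).
g'(t) = 0.58·270·t^-0.42. Setting 0.58·270·t^-0.42 = 270·t^0.58/(4.14+t) gives 0.58(4.14+t) = t, so 0.42·t = 0.58×4.14.
t* = 0.58×4.14/0.42 = 5.717 min.

5.72 min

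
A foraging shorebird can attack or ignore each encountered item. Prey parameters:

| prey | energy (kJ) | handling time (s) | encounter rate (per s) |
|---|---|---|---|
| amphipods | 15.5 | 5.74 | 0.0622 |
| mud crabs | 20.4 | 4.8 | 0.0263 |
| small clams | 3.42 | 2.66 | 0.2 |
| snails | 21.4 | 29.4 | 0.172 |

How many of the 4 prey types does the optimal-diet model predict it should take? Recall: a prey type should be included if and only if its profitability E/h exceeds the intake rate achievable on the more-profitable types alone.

3

E/h in descending order: mud crabs 4.25, amphipods 2.7, small clams 1.29, snails 0.728 kJ/s. The optimal diet is the largest prefix of this list for which every included type satisfies E_i/h_i > R on the types above it.
Rate on top 1: 0.4764. amphipods: 2.7 > 0.4764 → include.
Rate on top 2: 1.012. small clams: 1.29 > 1.012 → include.
Rate on top 3: 1.084. snails: 0.728 < 1.084 → exclude; stop.
Optimal diet: mud crabs, amphipods, small clams — 3 of 4 types.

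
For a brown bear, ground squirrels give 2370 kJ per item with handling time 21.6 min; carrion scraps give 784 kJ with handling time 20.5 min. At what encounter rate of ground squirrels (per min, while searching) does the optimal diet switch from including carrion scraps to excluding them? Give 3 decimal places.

At the threshold, the rate on ground squirrels alone equals the profitability of carrion scraps: λ·2370/(1 + λ·21.6) = 784/20.5 = 38.24.
Rearranging, λ(2370 − 38.24×21.6) = 38.24, so λ = 38.24/1544 = 0.02477 per min.

0.025 per min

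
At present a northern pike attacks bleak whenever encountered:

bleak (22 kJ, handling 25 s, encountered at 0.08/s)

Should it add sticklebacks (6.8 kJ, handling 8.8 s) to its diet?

Current rate: (0.08×22)/(1 + 0.08×25) = 0.5867 kJ/s.
sticklebacks: E/h = 6.8/8.8 = 0.7727 kJ/s.
0.7727 > 0.5867, so adding sticklebacks raises the average — include it.

Yes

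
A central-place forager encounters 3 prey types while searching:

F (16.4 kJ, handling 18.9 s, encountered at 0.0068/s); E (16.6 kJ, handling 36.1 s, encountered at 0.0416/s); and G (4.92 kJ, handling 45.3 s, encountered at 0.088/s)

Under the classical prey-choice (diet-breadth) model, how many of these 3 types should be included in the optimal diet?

E/h in descending order: F 0.868, E 0.46, G 0.109 kJ/s. The optimal diet is the largest prefix of this list for which every included type satisfies E_i/h_i > R on the types above it.
Rate on top 1: 0.09882. E: 0.46 > 0.09882 → include.
Rate on top 2: 0.3049. G: 0.109 < 0.3049 → exclude; stop.
Optimal diet: F, E — 2 of 3 types.

2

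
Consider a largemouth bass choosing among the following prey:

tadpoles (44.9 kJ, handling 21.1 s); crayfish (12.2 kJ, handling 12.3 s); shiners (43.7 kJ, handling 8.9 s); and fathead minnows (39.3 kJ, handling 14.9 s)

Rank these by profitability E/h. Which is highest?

In descending order of E/h:
shiners: 43.7/8.9 = 4.91 kJ/s
fathead minnows: 39.3/14.9 = 2.64 kJ/s
tadpoles: 44.9/21.1 = 2.13 kJ/s
crayfish: 12.2/12.3 = 0.992 kJ/s

shiners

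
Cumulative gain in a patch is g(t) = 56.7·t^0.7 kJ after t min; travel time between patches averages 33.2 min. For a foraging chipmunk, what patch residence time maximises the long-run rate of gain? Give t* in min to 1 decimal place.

Optimal t* satisfies g'(t*) = g(t*)/(T + t*).
g'(t) = 0.7·56.7·t^-0.3. Setting 0.7·56.7·t^-0.3 = 56.7·t^0.7/(33.2+t) gives 0.7(33.2+t) = t, so 0.30·t = 0.7×33.2.
t* = 0.7×33.2/0.30 = 77.47 min.

77.5 min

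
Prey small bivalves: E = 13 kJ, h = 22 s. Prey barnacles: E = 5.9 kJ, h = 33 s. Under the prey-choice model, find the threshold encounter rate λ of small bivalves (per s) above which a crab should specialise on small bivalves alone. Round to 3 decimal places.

At the threshold, the rate on small bivalves alone equals the profitability of barnacles: λ·13/(1 + λ·22) = 5.9/33 = 0.1788.
Rearranging, λ(13 − 0.1788×22) = 0.1788, so λ = 0.1788/9.067 = 0.01972 per s.

0.020 per s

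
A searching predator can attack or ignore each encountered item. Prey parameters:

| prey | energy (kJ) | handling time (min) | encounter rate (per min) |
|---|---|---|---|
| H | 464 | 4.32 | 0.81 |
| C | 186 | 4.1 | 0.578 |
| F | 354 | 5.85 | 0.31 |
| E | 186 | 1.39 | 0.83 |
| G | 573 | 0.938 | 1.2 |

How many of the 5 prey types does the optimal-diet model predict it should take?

Profitabilities (E/h, kJ/min): G 611, E 134, H 107, F 60.5, C 45.4. Add prey in this order while the next type's profitability exceeds the intake rate on those already taken.
Rate on top 1: 323.5. E: 134 < 323.5 → exclude; stop.
Optimal diet: G — 1 of 5 types.

1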